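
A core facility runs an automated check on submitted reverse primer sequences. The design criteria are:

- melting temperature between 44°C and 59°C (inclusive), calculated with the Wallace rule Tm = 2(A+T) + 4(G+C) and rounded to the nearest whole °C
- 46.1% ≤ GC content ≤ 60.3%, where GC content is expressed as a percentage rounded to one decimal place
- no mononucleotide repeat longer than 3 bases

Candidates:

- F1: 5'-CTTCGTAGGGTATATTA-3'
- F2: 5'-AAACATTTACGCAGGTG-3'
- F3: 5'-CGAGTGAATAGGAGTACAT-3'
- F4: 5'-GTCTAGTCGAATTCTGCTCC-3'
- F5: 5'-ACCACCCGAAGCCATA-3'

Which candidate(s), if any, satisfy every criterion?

F5 only.

F1 (17 nt, A=4 T=7 G=4 C=2): Tm = 2·11 + 4·6 = 46°C ✓; GC 6/17 = 35.3%, outside 46.1–60.3% ✗; longest run = 3 ✓ — fails.
F2 (17 nt, A=6 T=4 G=4 C=3): Tm = 2·10 + 4·7 = 48°C ✓; GC 7/17 = 41.2%, outside 46.1–60.3% ✗; longest run = 3 ✓ — fails.
F3 (19 nt, A=7 T=4 G=6 C=2): Tm = 2·11 + 4·8 = 54°C ✓; GC 8/19 = 42.1%, outside 46.1–60.3% ✗; longest run = 2 ✓ — fails.
F4 (20 nt, A=3 T=7 G=4 C=6): Tm = 2·10 + 4·10 = 60°C, outside 44–59°C ✗; GC 10/20 = 50.0% ✓; longest run = 2 ✓ — fails.
F5 (16 nt, A=6 T=1 G=2 C=7): Tm = 2·7 + 4·9 = 50°C ✓; GC 9/16 = 56.3% ✓; longest run = 3 ✓ — passes.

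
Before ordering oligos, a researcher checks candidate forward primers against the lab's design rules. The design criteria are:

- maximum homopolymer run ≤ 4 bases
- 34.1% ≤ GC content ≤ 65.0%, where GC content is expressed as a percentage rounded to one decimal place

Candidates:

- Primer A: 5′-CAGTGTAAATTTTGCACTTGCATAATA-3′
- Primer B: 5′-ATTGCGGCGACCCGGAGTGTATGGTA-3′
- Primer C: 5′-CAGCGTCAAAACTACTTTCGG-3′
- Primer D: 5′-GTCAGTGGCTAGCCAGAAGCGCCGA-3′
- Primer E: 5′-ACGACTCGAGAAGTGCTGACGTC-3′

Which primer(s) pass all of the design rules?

Primer B, Primer C, Primer D and Primer E.

Primer A (27 nt, A=9 T=10 G=4 C=4): longest run = 4 ✓; GC 8/27 = 29.6%, outside 34.1–65.0% ✗ — fails.
Primer B (26 nt, A=5 T=6 G=10 C=5): longest run = 3 ✓; GC 15/26 = 57.7% ✓ — passes.
Primer C (21 nt, A=6 T=5 G=4 C=6): longest run = 4 ✓; GC 10/21 = 47.6% ✓ — passes.
Primer D (25 nt, A=6 T=3 G=9 C=7): longest run = 2 ✓; GC 16/25 = 64.0% ✓ — passes.
Primer E (23 nt, A=6 T=4 G=7 C=6): longest run = 2 ✓; GC 13/23 = 56.5% ✓ — passes.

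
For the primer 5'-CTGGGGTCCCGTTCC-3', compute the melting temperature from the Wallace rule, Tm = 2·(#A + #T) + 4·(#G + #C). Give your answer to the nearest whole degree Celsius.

52°C

Base counts: A=0, T=4, G=5, C=6 (length 15).
Tm = 2·(0+4) + 4·(5+6) = 2·4 + 4·11 = 8 + 44 = 52°C.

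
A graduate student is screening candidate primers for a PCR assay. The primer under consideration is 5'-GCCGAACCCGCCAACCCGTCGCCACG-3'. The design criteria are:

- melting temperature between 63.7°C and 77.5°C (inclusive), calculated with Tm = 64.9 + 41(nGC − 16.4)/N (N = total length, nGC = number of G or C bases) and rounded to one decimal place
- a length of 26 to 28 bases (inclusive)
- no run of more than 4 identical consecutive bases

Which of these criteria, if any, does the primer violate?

Base counts: A=5, T=1, G=6, C=14 (length 26).
Tm: Tm = 64.9 + 41·(20 − 16.4)/26 = 70.6°C ✓
length: length 26 ✓
homopolymer run: longest run = 3 ✓

Meets all criteria.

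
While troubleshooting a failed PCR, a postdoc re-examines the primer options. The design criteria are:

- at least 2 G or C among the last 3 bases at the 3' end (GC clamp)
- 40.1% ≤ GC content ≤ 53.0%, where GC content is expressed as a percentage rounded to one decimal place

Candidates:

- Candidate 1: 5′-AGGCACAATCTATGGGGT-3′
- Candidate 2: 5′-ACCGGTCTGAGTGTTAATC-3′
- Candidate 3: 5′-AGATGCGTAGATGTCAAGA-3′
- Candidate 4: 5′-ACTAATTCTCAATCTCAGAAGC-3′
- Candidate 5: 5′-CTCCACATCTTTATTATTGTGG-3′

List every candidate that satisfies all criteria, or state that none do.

Candidate 1 (18 nt, A=5 T=4 G=6 C=3): 3' end GGT has 2 G/C ✓; GC 9/18 = 50.0% ✓ — passes.
Candidate 2 (19 nt, A=4 T=6 G=5 C=4): 3' end ATC has 1 G/C, need ≥2 ✗; GC 9/19 = 47.4% ✓ — fails.
Candidate 3 (19 nt, A=7 T=4 G=6 C=2): 3' end AGA has 1 G/C, need ≥2 ✗; GC 8/19 = 42.1% ✓ — fails.
Candidate 4 (22 nt, A=8 T=6 G=2 C=6): 3' end AGC has 2 G/C ✓; GC 8/22 = 36.4%, outside 40.1–53.0% ✗ — fails.
Candidate 5 (22 nt, A=4 T=10 G=3 C=5): 3' end TGG has 2 G/C ✓; GC 8/22 = 36.4%, outside 40.1–53.0% ✗ — fails.

Candidate 1 only.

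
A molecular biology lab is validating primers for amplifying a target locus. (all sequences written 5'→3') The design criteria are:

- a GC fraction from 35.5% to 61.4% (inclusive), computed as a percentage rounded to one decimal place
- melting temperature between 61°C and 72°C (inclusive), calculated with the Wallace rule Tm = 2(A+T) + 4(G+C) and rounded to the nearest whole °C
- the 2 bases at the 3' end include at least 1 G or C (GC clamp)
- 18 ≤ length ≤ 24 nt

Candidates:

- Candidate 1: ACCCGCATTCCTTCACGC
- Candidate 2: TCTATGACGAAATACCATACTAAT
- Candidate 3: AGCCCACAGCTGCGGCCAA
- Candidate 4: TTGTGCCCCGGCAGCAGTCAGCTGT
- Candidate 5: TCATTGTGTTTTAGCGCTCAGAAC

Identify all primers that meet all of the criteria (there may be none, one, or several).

Candidate 1 (18 nt, A=3 T=4 G=2 C=9): GC 11/18 = 61.1% ✓; Tm = 2·7 + 4·11 = 58°C, outside 61–72°C ✗; 3' end GC has 2 G/C ✓; length 18 ✓ — fails.
Candidate 2 (24 nt, A=10 T=7 G=2 C=5): GC 7/24 = 29.2%, outside 35.5–61.4% ✗; Tm = 2·17 + 4·7 = 62°C ✓; 3' end AT has 0 G/C, need ≥1 ✗; length 24 ✓ — fails.
Candidate 3 (19 nt, A=5 T=1 G=5 C=8): GC 13/19 = 68.4%, outside 35.5–61.4% ✗; Tm = 2·6 + 4·13 = 64°C ✓; 3' end AA has 0 G/C, need ≥1 ✗; length 19 ✓ — fails.
Candidate 4 (25 nt, A=3 T=6 G=8 C=8): GC 16/25 = 64.0%, outside 35.5–61.4% ✗; Tm = 2·9 + 4·16 = 82°C, outside 61–72°C ✗; 3' end GT has 1 G/C ✓; length 25, outside 18–24 ✗ — fails.
Candidate 5 (24 nt, A=5 T=9 G=5 C=5): GC 10/24 = 41.7% ✓; Tm = 2·14 + 4·10 = 68°C ✓; 3' end AC has 1 G/C ✓; length 24 ✓ — passes.

Candidate 5 only.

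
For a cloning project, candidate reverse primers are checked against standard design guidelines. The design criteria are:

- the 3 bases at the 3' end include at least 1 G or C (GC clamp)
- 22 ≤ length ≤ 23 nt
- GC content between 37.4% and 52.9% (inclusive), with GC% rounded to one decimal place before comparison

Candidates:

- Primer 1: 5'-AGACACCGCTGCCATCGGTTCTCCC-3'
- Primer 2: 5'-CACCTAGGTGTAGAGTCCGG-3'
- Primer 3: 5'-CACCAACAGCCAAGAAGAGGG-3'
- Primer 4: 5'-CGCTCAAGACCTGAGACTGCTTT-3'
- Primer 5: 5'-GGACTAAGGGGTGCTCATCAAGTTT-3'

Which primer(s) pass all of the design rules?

None of the candidates satisfy all criteria.

Primer 1 (25 nt, A=4 T=5 G=5 C=11): 3' end CCC has 3 G/C ✓; length 25, outside 22–23 ✗; GC 16/25 = 64.0%, outside 37.4–52.9% ✗ — fails.
Primer 2 (20 nt, A=4 T=4 G=7 C=5): 3' end CGG has 3 G/C ✓; length 20, outside 22–23 ✗; GC 12/20 = 60.0%, outside 37.4–52.9% ✗ — fails.
Primer 3 (21 nt, A=9 T=0 G=6 C=6): 3' end GGG has 3 G/C ✓; length 21, outside 22–23 ✗; GC 12/21 = 57.1%, outside 37.4–52.9% ✗ — fails.
Primer 4 (23 nt, A=5 T=6 G=5 C=7): 3' end TTT has 0 G/C, need ≥1 ✗; length 23 ✓; GC 12/23 = 52.2% ✓ — fails.
Primer 5 (25 nt, A=6 T=7 G=8 C=4): 3' end TTT has 0 G/C, need ≥1 ✗; length 25, outside 22–23 ✗; GC 12/25 = 48.0% ✓ — fails.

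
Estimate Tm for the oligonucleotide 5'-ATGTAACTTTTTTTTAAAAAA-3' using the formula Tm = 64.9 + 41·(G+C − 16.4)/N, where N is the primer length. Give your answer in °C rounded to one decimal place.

36.8°C

Base counts: A=9, T=10, G=1, C=1; G+C = 2, N = 21.
Tm = 64.9 + 41·(2 − 16.4)/21 = 64.9 + -590.40/21 = 36.8°C.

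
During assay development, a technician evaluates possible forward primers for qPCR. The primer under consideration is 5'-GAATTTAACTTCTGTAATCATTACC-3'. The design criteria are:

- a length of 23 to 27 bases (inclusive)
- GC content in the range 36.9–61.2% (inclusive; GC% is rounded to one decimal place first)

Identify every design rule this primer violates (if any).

Fails: GC content.

Base counts: A=8, T=10, G=2, C=5 (length 25).
length: length 25 ✓
GC content: GC 7/25 = 28.0%, outside 36.9–61.2% ✗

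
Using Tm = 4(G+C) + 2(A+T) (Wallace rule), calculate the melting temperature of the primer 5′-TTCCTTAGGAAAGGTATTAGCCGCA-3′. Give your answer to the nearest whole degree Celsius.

72°C

Base counts: A=7, T=7, G=6, C=5 (length 25).
Tm = 2·(7+7) + 4·(6+5) = 2·14 + 4·11 = 28 + 44 = 72°C.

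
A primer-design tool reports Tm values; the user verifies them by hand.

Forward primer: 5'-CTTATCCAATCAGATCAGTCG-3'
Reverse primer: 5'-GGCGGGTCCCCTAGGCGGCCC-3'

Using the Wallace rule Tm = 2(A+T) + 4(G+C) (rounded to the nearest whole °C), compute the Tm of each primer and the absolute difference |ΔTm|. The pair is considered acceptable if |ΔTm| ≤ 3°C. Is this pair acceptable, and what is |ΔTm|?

Forward: A=6 T=6 G=3 C=6 → Tm = 2·12 + 4·9 = 60°C.
Reverse: A=1 T=2 G=9 C=9 → Tm = 2·3 + 4·18 = 78°C.
|ΔTm| = |60 − 78| = 18°C, > 3°C.

|ΔTm| = 18°C; the pair is not acceptable.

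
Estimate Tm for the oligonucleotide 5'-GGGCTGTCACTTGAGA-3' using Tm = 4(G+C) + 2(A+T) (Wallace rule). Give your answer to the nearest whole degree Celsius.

50°C

Base counts: A=3, T=4, G=6, C=3 (length 16).
Tm = 2·(3+4) + 4·(6+3) = 2·7 + 4·9 = 14 + 36 = 50°C.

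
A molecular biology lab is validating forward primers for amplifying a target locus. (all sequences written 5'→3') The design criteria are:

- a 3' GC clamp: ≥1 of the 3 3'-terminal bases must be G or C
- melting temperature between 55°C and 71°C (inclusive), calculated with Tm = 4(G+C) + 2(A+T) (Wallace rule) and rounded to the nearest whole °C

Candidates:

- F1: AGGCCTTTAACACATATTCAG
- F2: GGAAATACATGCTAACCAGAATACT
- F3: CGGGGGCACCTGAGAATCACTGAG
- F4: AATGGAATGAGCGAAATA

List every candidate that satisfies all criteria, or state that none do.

F1 (21 nt, A=7 T=6 G=3 C=5): 3' end CAG has 2 G/C ✓; Tm = 2·13 + 4·8 = 58°C ✓ — passes.
F2 (25 nt, A=11 T=5 G=4 C=5): 3' end ACT has 1 G/C ✓; Tm = 2·16 + 4·9 = 68°C ✓ — passes.
F3 (24 nt, A=6 T=3 G=9 C=6): 3' end GAG has 2 G/C ✓; Tm = 2·9 + 4·15 = 78°C, outside 55–71°C ✗ — fails.
F4 (18 nt, A=9 T=3 G=5 C=1): 3' end ATA has 0 G/C, need ≥1 ✗; Tm = 2·12 + 4·6 = 48°C, outside 55–71°C ✗ — fails.

F1 and F2.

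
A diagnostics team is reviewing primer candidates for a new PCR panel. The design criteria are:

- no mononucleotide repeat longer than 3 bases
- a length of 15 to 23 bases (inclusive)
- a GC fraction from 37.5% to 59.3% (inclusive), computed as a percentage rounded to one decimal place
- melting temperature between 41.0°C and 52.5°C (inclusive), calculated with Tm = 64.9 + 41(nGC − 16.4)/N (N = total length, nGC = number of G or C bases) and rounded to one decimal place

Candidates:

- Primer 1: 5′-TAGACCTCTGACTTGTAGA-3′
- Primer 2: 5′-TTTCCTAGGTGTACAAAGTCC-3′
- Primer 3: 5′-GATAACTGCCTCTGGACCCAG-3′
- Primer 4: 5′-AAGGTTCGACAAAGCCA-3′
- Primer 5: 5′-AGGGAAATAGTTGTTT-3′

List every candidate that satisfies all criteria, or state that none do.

Primer 1, Primer 2 and Primer 4.

Primer 1 (19 nt, A=5 T=6 G=4 C=4): longest run = 2 ✓; length 19 ✓; GC 8/19 = 42.1% ✓; Tm = 64.9 + 41·(8 − 16.4)/19 = 46.8°C ✓ — passes.
Primer 2 (21 nt, A=5 T=7 G=4 C=5): longest run = 3 ✓; length 21 ✓; GC 9/21 = 42.9% ✓; Tm = 64.9 + 41·(9 − 16.4)/21 = 50.5°C ✓ — passes.
Primer 3 (21 nt, A=5 T=4 G=5 C=7): longest run = 3 ✓; length 21 ✓; GC 12/21 = 57.1% ✓; Tm = 64.9 + 41·(12 − 16.4)/21 = 56.3°C, outside 41.0–52.5°C ✗ — fails.
Primer 4 (17 nt, A=7 T=2 G=4 C=4): longest run = 3 ✓; length 17 ✓; GC 8/17 = 47.1% ✓; Tm = 64.9 + 41·(8 − 16.4)/17 = 44.6°C ✓ — passes.
Primer 5 (16 nt, A=5 T=6 G=5 C=0): longest run = 3 ✓; length 16 ✓; GC 5/16 = 31.3%, outside 37.5–59.3% ✗; Tm = 64.9 + 41·(5 − 16.4)/16 = 35.7°C, outside 41.0–52.5°C ✗ — fails.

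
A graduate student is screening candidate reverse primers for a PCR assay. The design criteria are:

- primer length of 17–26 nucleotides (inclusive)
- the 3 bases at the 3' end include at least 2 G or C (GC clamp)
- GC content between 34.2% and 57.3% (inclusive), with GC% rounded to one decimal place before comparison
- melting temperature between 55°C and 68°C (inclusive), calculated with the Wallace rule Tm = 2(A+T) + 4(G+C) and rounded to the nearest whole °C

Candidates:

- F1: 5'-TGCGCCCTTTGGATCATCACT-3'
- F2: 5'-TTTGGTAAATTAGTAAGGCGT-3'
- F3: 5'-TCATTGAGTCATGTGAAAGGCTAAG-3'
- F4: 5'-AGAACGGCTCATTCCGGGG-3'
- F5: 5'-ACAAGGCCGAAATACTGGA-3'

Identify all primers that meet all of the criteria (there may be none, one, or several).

F1 (21 nt, A=3 T=7 G=4 C=7): length 21 ✓; 3' end ACT has 1 G/C, need ≥2 ✗; GC 11/21 = 52.4% ✓; Tm = 2·10 + 4·11 = 64°C ✓ — fails.
F2 (21 nt, A=6 T=8 G=6 C=1): length 21 ✓; 3' end CGT has 2 G/C ✓; GC 7/21 = 33.3%, outside 34.2–57.3% ✗; Tm = 2·14 + 4·7 = 56°C ✓ — fails.
F3 (25 nt, A=8 T=7 G=7 C=3): length 25 ✓; 3' end AAG has 1 G/C, need ≥2 ✗; GC 10/25 = 40.0% ✓; Tm = 2·15 + 4·10 = 70°C, outside 55–68°C ✗ — fails.
F4 (19 nt, A=4 T=3 G=7 C=5): length 19 ✓; 3' end GGG has 3 G/C ✓; GC 12/19 = 63.2%, outside 34.2–57.3% ✗; Tm = 2·7 + 4·12 = 62°C ✓ — fails.
F5 (19 nt, A=8 T=2 G=5 C=4): length 19 ✓; 3' end GGA has 2 G/C ✓; GC 9/19 = 47.4% ✓; Tm = 2·10 + 4·9 = 56°C ✓ — passes.

F5 only.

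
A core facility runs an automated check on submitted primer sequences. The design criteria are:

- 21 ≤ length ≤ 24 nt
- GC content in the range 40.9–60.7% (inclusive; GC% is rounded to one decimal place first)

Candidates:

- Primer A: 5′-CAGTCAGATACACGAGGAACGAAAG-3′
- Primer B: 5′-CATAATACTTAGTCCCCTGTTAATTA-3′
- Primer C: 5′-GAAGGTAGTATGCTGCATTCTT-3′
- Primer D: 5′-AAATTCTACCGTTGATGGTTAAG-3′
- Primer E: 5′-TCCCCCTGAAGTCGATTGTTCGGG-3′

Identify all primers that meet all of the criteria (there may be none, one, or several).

Primer A (25 nt, A=11 T=2 G=7 C=5): length 25, outside 21–24 ✗; GC 12/25 = 48.0% ✓ — fails.
Primer B (26 nt, A=8 T=10 G=2 C=6): length 26, outside 21–24 ✗; GC 8/26 = 30.8%, outside 40.9–60.7% ✗ — fails.
Primer C (22 nt, A=5 T=8 G=6 C=3): length 22 ✓; GC 9/22 = 40.9% ✓ — passes.
Primer D (23 nt, A=7 T=8 G=5 C=3): length 23 ✓; GC 8/23 = 34.8%, outside 40.9–60.7% ✗ — fails.
Primer E (24 nt, A=3 T=7 G=7 C=7): length 24 ✓; GC 14/24 = 58.3% ✓ — passes.

Primer C and Primer E.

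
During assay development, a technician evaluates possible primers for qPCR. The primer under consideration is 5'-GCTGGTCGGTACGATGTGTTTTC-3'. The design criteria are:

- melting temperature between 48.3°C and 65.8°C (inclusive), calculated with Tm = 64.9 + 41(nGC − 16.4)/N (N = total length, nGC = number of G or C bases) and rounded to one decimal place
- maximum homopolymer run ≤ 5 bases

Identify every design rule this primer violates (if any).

Base counts: A=2, T=9, G=8, C=4 (length 23).
Tm: Tm = 64.9 + 41·(12 − 16.4)/23 = 57.1°C ✓
homopolymer run: longest run = 4 ✓

Meets all criteria.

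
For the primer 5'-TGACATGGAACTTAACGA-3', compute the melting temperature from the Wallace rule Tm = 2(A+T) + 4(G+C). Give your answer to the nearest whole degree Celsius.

50°C

Base counts: A=7, T=4, G=4, C=3 (length 18).
Tm = 2·(7+4) + 4·(4+3) = 2·11 + 4·7 = 22 + 28 = 50°C.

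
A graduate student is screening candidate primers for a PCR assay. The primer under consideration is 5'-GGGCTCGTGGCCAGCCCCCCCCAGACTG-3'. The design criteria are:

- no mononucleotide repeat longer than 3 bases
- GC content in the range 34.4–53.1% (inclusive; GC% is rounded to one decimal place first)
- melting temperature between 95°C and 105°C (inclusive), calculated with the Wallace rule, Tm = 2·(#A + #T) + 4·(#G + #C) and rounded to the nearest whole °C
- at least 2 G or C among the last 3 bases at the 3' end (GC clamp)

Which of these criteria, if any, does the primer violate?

Fails: homopolymer run, GC content.

Base counts: A=3, T=3, G=9, C=13 (length 28).
homopolymer run: longest run = 8, exceeds 3 ✗
GC content: GC 22/28 = 78.6%, outside 34.4–53.1% ✗
Tm: Tm = 2·6 + 4·22 = 100°C ✓
GC clamp: 3' end CTG has 2 G/C ✓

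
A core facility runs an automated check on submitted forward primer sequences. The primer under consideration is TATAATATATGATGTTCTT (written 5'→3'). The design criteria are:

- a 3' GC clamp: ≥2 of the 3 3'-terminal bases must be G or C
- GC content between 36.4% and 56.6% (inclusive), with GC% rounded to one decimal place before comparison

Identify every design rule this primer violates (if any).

Fails: GC clamp, GC content.

Base counts: A=6, T=10, G=2, C=1 (length 19).
GC clamp: 3' end CTT has 1 G/C, need ≥2 ✗
GC content: GC 3/19 = 15.8%, outside 36.4–56.6% ✗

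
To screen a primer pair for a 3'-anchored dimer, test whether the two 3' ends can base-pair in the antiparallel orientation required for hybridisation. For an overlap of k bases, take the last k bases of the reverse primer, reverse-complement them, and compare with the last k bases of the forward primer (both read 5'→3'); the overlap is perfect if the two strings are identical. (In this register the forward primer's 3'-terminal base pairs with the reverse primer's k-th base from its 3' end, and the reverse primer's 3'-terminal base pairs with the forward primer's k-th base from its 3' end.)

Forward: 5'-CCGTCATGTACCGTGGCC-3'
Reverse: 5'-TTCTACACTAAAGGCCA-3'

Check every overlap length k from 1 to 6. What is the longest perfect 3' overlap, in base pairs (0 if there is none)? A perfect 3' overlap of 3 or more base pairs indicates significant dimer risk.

Longest perfect overlap: 5 complementary base pairs; significant dimer risk (threshold 3).

Last 6 bases (5'→3') — forward …GTGGCC, reverse …AGGCCA.
Reverse complement of the reverse primer's last 6 bases: TGGCCT; its first k bases are the reverse complement of the reverse primer's last k bases, so a perfect k-base overlap needs the forward primer's last k bases to equal them.
Comparing (forward last k vs required): k=1: C vs T ✗; k=2: CC vs TG ✗; k=3: GCC vs TGG ✗; k=4: GGCC vs TGGC ✗; k=5: TGGCC vs TGGCC ✓; k=6: GTGGCC vs TGGCCT ✗.
Only k = 5 is perfect, so the longest perfect 3' overlap is 5.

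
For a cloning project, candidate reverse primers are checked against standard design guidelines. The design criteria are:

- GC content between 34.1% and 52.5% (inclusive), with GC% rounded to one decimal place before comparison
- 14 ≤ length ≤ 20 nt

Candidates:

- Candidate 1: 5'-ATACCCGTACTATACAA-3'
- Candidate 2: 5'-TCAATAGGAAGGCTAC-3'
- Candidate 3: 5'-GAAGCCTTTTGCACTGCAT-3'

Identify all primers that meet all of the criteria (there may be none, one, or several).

Candidate 1 (17 nt, A=7 T=4 G=1 C=5): GC 6/17 = 35.3% ✓; length 17 ✓ — passes.
Candidate 2 (16 nt, A=6 T=3 G=4 C=3): GC 7/16 = 43.8% ✓; length 16 ✓ — passes.
Candidate 3 (19 nt, A=4 T=6 G=4 C=5): GC 9/19 = 47.4% ✓; length 19 ✓ — passes.

Candidate 1, Candidate 2 and Candidate 3.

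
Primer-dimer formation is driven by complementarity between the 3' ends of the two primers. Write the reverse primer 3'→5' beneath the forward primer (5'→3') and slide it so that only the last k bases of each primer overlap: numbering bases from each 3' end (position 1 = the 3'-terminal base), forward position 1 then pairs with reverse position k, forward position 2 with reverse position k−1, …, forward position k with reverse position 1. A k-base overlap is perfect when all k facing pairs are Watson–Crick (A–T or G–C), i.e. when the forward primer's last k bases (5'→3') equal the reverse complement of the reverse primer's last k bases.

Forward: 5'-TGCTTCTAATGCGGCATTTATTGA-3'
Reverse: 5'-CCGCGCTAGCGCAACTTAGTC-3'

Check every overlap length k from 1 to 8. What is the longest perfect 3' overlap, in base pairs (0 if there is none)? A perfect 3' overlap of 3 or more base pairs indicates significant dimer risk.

Last 8 bases (5'→3') — forward …TTTATTGA, reverse …ACTTAGTC.
Reverse complement of the reverse primer's last 8 bases: GACTAAGT; its first k bases are the reverse complement of the reverse primer's last k bases, so a perfect k-base overlap needs the forward primer's last k bases to equal them.
Comparing (forward last k vs required): k=1: A vs G ✗; k=2: GA vs GA ✓; k=3: TGA vs GAC ✗; k=4: TTGA vs GACT ✗; k=5: ATTGA vs GACTA ✗; k=6: TATTGA vs GACTAA ✗; k=7: TTATTGA vs GACTAAG ✗; k=8: TTTATTGA vs GACTAAGT ✗.
Only k = 2 is perfect, so the longest perfect 3' overlap is 2.

Longest perfect overlap: 2 complementary base pairs; below the dimer-risk threshold (threshold 3).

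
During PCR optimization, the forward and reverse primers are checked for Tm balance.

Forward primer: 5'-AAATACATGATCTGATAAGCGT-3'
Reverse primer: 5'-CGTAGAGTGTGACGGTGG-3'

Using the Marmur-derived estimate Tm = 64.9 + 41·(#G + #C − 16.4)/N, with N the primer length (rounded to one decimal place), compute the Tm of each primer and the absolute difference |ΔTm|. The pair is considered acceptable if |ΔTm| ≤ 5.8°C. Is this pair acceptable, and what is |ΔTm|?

Forward: G+C = 7, N = 22 → Tm = 64.9 + 41·(7 − 16.4)/22 = 47.4°C.
Reverse: G+C = 11, N = 18 → Tm = 64.9 + 41·(11 − 16.4)/18 = 52.6°C.
|ΔTm| = |47.4 − 52.6| = 5.2°C, ≤ 5.8°C.

|ΔTm| = 5.2°C; the pair is acceptable.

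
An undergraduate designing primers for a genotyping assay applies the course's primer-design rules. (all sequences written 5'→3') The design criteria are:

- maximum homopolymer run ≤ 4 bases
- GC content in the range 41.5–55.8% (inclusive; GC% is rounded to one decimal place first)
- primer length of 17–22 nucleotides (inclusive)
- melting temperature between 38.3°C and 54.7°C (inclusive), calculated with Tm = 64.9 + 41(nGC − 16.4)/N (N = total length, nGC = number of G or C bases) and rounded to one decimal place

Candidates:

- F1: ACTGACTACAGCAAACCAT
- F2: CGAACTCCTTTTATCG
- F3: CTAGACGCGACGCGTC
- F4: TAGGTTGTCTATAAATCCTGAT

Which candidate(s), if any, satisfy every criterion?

F1 (19 nt, A=8 T=3 G=2 C=6): longest run = 3 ✓; GC 8/19 = 42.1% ✓; length 19 ✓; Tm = 64.9 + 41·(8 − 16.4)/19 = 46.8°C ✓ — passes.
F2 (16 nt, A=3 T=6 G=2 C=5): longest run = 4 ✓; GC 7/16 = 43.8% ✓; length 16, outside 17–22 ✗; Tm = 64.9 + 41·(7 − 16.4)/16 = 40.8°C ✓ — fails.
F3 (16 nt, A=3 T=2 G=5 C=6): longest run = 1 ✓; GC 11/16 = 68.8%, outside 41.5–55.8% ✗; length 16, outside 17–22 ✗; Tm = 64.9 + 41·(11 − 16.4)/16 = 51.1°C ✓ — fails.
F4 (22 nt, A=6 T=9 G=4 C=3): longest run = 3 ✓; GC 7/22 = 31.8%, outside 41.5–55.8% ✗; length 22 ✓; Tm = 64.9 + 41·(7 − 16.4)/22 = 47.4°C ✓ — fails.

F1 only.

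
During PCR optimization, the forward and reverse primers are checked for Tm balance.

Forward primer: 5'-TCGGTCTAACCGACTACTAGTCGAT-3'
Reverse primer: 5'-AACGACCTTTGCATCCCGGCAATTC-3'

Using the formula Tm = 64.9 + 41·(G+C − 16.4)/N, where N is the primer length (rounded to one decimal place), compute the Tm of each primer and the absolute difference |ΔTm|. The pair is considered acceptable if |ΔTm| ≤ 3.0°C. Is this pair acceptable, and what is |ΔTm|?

|ΔTm| = 1.6°C; the pair is acceptable.

Forward: G+C = 12, N = 25 → Tm = 64.9 + 41·(12 − 16.4)/25 = 57.7°C.
Reverse: G+C = 13, N = 25 → Tm = 64.9 + 41·(13 − 16.4)/25 = 59.3°C.
|ΔTm| = |57.7 − 59.3| = 1.6°C, ≤ 3.0°C.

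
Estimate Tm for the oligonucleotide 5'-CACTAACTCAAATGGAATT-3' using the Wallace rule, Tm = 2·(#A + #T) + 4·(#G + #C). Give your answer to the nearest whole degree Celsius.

50°C

Base counts: A=8, T=5, G=2, C=4 (length 19).
Tm = 2·(8+5) + 4·(2+4) = 2·13 + 4·6 = 26 + 24 = 50°C.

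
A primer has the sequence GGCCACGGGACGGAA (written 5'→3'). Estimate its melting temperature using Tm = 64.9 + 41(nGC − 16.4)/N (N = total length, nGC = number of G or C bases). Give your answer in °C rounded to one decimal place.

50.1°C

Base counts: A=4, T=0, G=7, C=4; G+C = 11, N = 15.
Tm = 64.9 + 41·(11 − 16.4)/15 = 64.9 + -221.40/15 = 50.1°C.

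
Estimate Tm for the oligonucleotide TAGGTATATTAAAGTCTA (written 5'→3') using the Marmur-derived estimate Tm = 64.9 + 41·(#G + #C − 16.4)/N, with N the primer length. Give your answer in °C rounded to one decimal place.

Base counts: A=7, T=7, G=3, C=1; G+C = 4, N = 18.
Tm = 64.9 + 41·(4 − 16.4)/18 = 64.9 + -508.40/18 = 36.7°C.

36.7°C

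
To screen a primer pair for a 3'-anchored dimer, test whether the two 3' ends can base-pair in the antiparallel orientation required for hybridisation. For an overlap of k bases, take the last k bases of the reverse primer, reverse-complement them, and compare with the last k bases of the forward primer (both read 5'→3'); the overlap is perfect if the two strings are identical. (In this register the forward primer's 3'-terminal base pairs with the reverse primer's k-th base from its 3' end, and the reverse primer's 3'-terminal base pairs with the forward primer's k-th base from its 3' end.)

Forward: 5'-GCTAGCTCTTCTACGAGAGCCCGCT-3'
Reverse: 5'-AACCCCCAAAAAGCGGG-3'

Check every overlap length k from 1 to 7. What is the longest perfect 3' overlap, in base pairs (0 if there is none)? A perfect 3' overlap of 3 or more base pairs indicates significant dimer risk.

Longest perfect overlap: 6 complementary base pairs; significant dimer risk (threshold 3).

Last 7 bases (5'→3') — forward …GCCCGCT, reverse …AAGCGGG.
Reverse complement of the reverse primer's last 7 bases: CCCGCTT; its first k bases are the reverse complement of the reverse primer's last k bases, so a perfect k-base overlap needs the forward primer's last k bases to equal them.
Comparing (forward last k vs required): k=1: T vs C ✗; k=2: CT vs CC ✗; k=3: GCT vs CCC ✗; k=4: CGCT vs CCCG ✗; k=5: CCGCT vs CCCGC ✗; k=6: CCCGCT vs CCCGCT ✓; k=7: GCCCGCT vs CCCGCTT ✗.
Only k = 6 is perfect, so the longest perfect 3' overlap is 6.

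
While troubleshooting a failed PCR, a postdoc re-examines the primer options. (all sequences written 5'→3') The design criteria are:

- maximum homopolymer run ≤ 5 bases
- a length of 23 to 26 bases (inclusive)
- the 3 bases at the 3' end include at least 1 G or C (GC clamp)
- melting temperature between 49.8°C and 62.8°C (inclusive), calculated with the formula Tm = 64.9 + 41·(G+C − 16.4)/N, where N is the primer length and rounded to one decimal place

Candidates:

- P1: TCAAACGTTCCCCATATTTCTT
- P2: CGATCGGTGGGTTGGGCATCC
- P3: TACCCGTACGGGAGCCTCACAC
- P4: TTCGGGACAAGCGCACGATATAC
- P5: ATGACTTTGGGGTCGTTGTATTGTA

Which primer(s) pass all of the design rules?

P4 and P5.

P1 (22 nt, A=5 T=9 G=1 C=7): longest run = 4 ✓; length 22, outside 23–26 ✗; 3' end CTT has 1 G/C ✓; Tm = 64.9 + 41·(8 − 16.4)/22 = 49.2°C, outside 49.8–62.8°C ✗ — fails.
P2 (21 nt, A=2 T=5 G=9 C=5): longest run = 3 ✓; length 21, outside 23–26 ✗; 3' end TCC has 2 G/C ✓; Tm = 64.9 + 41·(14 − 16.4)/21 = 60.2°C ✓ — fails.
P3 (22 nt, A=5 T=3 G=5 C=9): longest run = 3 ✓; length 22, outside 23–26 ✗; 3' end CAC has 2 G/C ✓; Tm = 64.9 + 41·(14 − 16.4)/22 = 60.4°C ✓ — fails.
P4 (23 nt, A=7 T=4 G=6 C=6): longest run = 3 ✓; length 23 ✓; 3' end TAC has 1 G/C ✓; Tm = 64.9 + 41·(12 − 16.4)/23 = 57.1°C ✓ — passes.
P5 (25 nt, A=4 T=11 G=8 C=2): longest run = 4 ✓; length 25 ✓; 3' end GTA has 1 G/C ✓; Tm = 64.9 + 41·(10 − 16.4)/25 = 54.4°C ✓ — passes.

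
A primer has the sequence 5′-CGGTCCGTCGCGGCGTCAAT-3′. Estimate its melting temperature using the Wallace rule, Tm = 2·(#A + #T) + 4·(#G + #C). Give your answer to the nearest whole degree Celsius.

Base counts: A=2, T=4, G=7, C=7 (length 20).
Tm = 2·(2+4) + 4·(7+7) = 2·6 + 4·14 = 12 + 56 = 68°C.

68°C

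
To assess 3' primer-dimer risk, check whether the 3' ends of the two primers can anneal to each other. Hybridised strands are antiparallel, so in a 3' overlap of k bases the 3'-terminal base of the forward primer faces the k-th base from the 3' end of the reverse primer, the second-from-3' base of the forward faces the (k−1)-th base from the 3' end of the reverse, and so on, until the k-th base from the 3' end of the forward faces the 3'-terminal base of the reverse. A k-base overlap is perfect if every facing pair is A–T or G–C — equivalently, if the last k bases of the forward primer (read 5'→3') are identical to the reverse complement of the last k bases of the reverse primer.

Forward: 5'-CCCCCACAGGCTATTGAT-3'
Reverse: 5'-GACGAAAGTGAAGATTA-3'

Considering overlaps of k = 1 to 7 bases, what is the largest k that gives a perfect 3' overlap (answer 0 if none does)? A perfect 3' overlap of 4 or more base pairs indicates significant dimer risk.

Last 7 bases (5'→3') — forward …TATTGAT, reverse …AAGATTA.
Reverse complement of the reverse primer's last 7 bases: TAATCTT; its first k bases are the reverse complement of the reverse primer's last k bases, so a perfect k-base overlap needs the forward primer's last k bases to equal them.
Comparing (forward last k vs required): k=1: T vs T ✓; k=2: AT vs TA ✗; k=3: GAT vs TAA ✗; k=4: TGAT vs TAAT ✗; k=5: TTGAT vs TAATC ✗; k=6: ATTGAT vs TAATCT ✗; k=7: TATTGAT vs TAATCTT ✗.
Only k = 1 is perfect, so the longest perfect 3' overlap is 1.

Longest perfect overlap: 1 complementary base pair; below the dimer-risk threshold (threshold 4).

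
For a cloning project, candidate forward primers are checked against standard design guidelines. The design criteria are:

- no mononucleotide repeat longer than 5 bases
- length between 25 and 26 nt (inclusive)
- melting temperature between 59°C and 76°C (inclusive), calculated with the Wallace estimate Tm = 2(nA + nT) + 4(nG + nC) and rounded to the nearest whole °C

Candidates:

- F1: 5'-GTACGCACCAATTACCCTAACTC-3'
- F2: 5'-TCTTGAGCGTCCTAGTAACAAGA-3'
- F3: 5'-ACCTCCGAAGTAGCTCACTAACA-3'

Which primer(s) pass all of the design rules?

None of the candidates satisfy all criteria.

F1 (23 nt, A=7 T=5 G=2 C=9): longest run = 3 ✓; length 23, outside 25–26 ✗; Tm = 2·12 + 4·11 = 68°C ✓ — fails.
F2 (23 nt, A=7 T=6 G=5 C=5): longest run = 2 ✓; length 23, outside 25–26 ✗; Tm = 2·13 + 4·10 = 66°C ✓ — fails.
F3 (23 nt, A=8 T=4 G=3 C=8): longest run = 2 ✓; length 23, outside 25–26 ✗; Tm = 2·12 + 4·11 = 68°C ✓ — fails.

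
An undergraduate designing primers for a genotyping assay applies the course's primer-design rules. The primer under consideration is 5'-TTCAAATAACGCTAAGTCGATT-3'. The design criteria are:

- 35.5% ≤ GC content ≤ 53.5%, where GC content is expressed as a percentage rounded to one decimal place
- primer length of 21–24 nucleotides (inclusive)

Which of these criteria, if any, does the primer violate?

Fails: GC content.

Base counts: A=8, T=7, G=3, C=4 (length 22).
GC content: GC 7/22 = 31.8%, outside 35.5–53.5% ✗
length: length 22 ✓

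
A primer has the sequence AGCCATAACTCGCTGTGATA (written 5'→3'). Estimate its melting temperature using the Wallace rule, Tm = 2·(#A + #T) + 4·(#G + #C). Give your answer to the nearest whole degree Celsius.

Base counts: A=6, T=5, G=4, C=5 (length 20).
Tm = 2·(6+5) + 4·(4+5) = 2·11 + 4·9 = 22 + 36 = 58°C.

58°C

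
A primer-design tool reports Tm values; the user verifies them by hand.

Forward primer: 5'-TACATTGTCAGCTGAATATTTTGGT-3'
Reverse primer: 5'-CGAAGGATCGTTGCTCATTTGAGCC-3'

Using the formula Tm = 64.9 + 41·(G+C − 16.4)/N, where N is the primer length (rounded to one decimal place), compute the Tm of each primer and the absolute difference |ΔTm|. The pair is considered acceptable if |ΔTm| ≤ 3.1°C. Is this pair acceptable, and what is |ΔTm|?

Forward: G+C = 8, N = 25 → Tm = 64.9 + 41·(8 − 16.4)/25 = 51.1°C.
Reverse: G+C = 13, N = 25 → Tm = 64.9 + 41·(13 − 16.4)/25 = 59.3°C.
|ΔTm| = |51.1 − 59.3| = 8.2°C, > 3.1°C.

|ΔTm| = 8.2°C; the pair is not acceptable.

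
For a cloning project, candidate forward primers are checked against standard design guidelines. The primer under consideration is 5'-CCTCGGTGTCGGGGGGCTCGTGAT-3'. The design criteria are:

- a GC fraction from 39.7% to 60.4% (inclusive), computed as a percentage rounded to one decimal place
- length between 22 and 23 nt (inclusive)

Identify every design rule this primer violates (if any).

Base counts: A=1, T=6, G=11, C=6 (length 24).
GC content: GC 17/24 = 70.8%, outside 39.7–60.4% ✗
length: length 24, outside 22–23 ✗

Fails: GC content, length.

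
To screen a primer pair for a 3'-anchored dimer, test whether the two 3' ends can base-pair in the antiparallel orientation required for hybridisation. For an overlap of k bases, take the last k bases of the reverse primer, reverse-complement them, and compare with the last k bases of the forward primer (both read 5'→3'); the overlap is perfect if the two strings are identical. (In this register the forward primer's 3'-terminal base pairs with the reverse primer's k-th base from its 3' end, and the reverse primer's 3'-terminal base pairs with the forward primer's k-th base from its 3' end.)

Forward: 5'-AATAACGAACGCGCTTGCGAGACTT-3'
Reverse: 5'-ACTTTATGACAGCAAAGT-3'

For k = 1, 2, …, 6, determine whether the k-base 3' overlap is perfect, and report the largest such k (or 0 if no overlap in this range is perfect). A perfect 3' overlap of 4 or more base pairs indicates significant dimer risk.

Longest perfect overlap: 4 complementary base pairs; significant dimer risk (threshold 4).

Last 6 bases (5'→3') — forward …AGACTT, reverse …CAAAGT.
Reverse complement of the reverse primer's last 6 bases: ACTTTG; its first k bases are the reverse complement of the reverse primer's last k bases, so a perfect k-base overlap needs the forward primer's last k bases to equal them.
Comparing (forward last k vs required): k=1: T vs A ✗; k=2: TT vs AC ✗; k=3: CTT vs ACT ✗; k=4: ACTT vs ACTT ✓; k=5: GACTT vs ACTTT ✗; k=6: AGACTT vs ACTTTG ✗.
Only k = 4 is perfect, so the longest perfect 3' overlap is 4.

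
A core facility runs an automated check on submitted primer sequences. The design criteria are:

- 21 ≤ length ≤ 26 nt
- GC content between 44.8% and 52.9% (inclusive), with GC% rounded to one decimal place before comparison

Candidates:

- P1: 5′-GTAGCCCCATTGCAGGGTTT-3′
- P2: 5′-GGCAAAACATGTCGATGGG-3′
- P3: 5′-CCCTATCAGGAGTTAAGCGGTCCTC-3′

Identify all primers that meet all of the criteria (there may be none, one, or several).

P1 (20 nt, A=3 T=6 G=6 C=5): length 20, outside 21–26 ✗; GC 11/20 = 55.0%, outside 44.8–52.9% ✗ — fails.
P2 (19 nt, A=6 T=3 G=7 C=3): length 19, outside 21–26 ✗; GC 10/19 = 52.6% ✓ — fails.
P3 (25 nt, A=5 T=6 G=6 C=8): length 25 ✓; GC 14/25 = 56.0%, outside 44.8–52.9% ✗ — fails.

None of the candidates satisfy all criteria.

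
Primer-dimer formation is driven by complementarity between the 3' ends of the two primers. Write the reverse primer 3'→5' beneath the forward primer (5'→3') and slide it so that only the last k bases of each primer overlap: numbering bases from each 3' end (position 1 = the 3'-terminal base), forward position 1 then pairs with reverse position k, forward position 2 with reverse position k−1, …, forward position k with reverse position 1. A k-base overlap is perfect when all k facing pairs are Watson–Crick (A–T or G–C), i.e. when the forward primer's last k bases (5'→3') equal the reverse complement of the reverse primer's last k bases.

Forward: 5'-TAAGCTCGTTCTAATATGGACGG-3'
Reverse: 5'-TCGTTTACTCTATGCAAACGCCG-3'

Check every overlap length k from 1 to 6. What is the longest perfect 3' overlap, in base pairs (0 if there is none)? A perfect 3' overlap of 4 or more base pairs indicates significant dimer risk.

Last 6 bases (5'→3') — forward …GGACGG, reverse …ACGCCG.
Reverse complement of the reverse primer's last 6 bases: CGGCGT; its first k bases are the reverse complement of the reverse primer's last k bases, so a perfect k-base overlap needs the forward primer's last k bases to equal them.
Comparing (forward last k vs required): k=1: G vs C ✗; k=2: GG vs CG ✗; k=3: CGG vs CGG ✓; k=4: ACGG vs CGGC ✗; k=5: GACGG vs CGGCG ✗; k=6: GGACGG vs CGGCGT ✗.
Only k = 3 is perfect, so the longest perfect 3' overlap is 3.

Longest perfect overlap: 3 complementary base pairs; below the dimer-risk threshold (threshold 4).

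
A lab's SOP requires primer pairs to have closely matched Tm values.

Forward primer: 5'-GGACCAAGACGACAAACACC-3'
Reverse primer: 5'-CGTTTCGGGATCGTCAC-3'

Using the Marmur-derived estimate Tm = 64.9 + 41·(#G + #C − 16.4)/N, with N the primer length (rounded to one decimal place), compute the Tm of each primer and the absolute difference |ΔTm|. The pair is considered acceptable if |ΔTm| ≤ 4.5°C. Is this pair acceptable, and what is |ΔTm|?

Forward: G+C = 11, N = 20 → Tm = 64.9 + 41·(11 − 16.4)/20 = 53.8°C.
Reverse: G+C = 10, N = 17 → Tm = 64.9 + 41·(10 − 16.4)/17 = 49.5°C.
|ΔTm| = |53.8 − 49.5| = 4.3°C, ≤ 4.5°C.

|ΔTm| = 4.3°C; the pair is acceptable.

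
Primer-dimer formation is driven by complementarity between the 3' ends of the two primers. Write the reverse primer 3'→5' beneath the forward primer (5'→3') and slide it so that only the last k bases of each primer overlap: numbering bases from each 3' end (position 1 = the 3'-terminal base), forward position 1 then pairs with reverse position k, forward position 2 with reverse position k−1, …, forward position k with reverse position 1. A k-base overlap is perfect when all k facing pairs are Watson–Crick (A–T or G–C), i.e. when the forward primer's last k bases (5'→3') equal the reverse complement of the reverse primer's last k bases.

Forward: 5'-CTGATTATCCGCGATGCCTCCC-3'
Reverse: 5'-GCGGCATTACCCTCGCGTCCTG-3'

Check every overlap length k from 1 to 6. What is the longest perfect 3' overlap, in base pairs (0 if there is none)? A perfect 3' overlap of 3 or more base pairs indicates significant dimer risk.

Longest perfect overlap: 1 complementary base pair; below the dimer-risk threshold (threshold 3).

Last 6 bases (5'→3') — forward …CCTCCC, reverse …GTCCTG.
Reverse complement of the reverse primer's last 6 bases: CAGGAC; its first k bases are the reverse complement of the reverse primer's last k bases, so a perfect k-base overlap needs the forward primer's last k bases to equal them.
Comparing (forward last k vs required): k=1: C vs C ✓; k=2: CC vs CA ✗; k=3: CCC vs CAG ✗; k=4: TCCC vs CAGG ✗; k=5: CTCCC vs CAGGA ✗; k=6: CCTCCC vs CAGGAC ✗.
Only k = 1 is perfect, so the longest perfect 3' overlap is 1.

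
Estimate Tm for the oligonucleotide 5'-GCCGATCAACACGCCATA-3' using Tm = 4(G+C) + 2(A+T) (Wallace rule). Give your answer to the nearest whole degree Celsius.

Base counts: A=6, T=2, G=3, C=7 (length 18).
Tm = 2·(6+2) + 4·(3+7) = 2·8 + 4·10 = 16 + 40 = 56°C.

56°C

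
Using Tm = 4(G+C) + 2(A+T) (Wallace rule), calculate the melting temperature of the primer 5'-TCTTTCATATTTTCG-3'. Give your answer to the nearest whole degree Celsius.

38°C

Base counts: A=2, T=9, G=1, C=3 (length 15).
Tm = 2·(2+9) + 4·(1+3) = 2·11 + 4·4 = 22 + 16 = 38°C.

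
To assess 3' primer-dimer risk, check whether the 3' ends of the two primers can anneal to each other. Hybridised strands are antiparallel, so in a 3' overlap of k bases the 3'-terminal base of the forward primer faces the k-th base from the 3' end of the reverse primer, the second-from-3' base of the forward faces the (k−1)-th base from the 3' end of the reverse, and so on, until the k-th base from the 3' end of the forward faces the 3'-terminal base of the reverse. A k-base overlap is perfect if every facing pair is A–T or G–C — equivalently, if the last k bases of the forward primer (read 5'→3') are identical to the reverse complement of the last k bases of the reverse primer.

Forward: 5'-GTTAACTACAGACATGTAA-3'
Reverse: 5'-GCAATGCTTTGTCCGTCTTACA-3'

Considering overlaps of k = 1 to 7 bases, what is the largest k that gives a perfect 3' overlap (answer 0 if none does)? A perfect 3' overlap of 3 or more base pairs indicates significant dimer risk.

Last 7 bases (5'→3') — forward …CATGTAA, reverse …TCTTACA.
Reverse complement of the reverse primer's last 7 bases: TGTAAGA; its first k bases are the reverse complement of the reverse primer's last k bases, so a perfect k-base overlap needs the forward primer's last k bases to equal them.
Comparing (forward last k vs required): k=1: A vs T ✗; k=2: AA vs TG ✗; k=3: TAA vs TGT ✗; k=4: GTAA vs TGTA ✗; k=5: TGTAA vs TGTAA ✓; k=6: ATGTAA vs TGTAAG ✗; k=7: CATGTAA vs TGTAAGA ✗.
Only k = 5 is perfect, so the longest perfect 3' overlap is 5.

Longest perfect overlap: 5 complementary base pairs; significant dimer risk (threshold 3).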